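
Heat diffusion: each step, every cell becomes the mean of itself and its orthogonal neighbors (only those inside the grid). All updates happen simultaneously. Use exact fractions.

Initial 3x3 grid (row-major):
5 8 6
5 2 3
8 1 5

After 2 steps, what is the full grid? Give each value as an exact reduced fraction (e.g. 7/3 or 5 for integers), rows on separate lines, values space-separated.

Answer: 65/12 1243/240 179/36
73/15 441/100 247/60
41/9 58/15 11/3

Derivation:
After step 1:
  6 21/4 17/3
  5 19/5 4
  14/3 4 3
After step 2:
  65/12 1243/240 179/36
  73/15 441/100 247/60
  41/9 58/15 11/3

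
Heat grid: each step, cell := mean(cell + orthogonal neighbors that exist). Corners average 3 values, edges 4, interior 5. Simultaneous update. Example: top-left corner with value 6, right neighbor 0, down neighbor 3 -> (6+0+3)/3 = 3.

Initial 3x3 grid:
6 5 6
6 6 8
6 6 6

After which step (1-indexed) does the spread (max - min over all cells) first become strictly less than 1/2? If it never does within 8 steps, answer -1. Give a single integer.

Answer: 3

Derivation:
Step 1: max=20/3, min=17/3, spread=1
Step 2: max=257/40, min=209/36, spread=223/360
Step 3: max=6851/1080, min=12787/2160, spread=61/144
  -> spread < 1/2 first at step 3
Step 4: max=405907/64800, min=773489/129600, spread=511/1728
Step 5: max=24212279/3888000, min=46808683/7776000, spread=4309/20736
Step 6: max=1444714063/233280000, min=2821375001/466560000, spread=36295/248832
Step 7: max=86401155611/13996800000, min=169935689347/27993600000, spread=305773/2985984
Step 8: max=5170629952267/839808000000, min=10220512201409/1679616000000, spread=2575951/35831808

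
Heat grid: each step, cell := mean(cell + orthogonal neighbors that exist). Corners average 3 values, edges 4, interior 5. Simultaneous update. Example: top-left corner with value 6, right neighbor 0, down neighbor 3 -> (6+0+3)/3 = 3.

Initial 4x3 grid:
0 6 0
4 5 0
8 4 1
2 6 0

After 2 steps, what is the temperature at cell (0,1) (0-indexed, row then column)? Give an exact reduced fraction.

Step 1: cell (0,1) = 11/4
Step 2: cell (0,1) = 713/240
Full grid after step 2:
  31/9 713/240 25/12
  953/240 171/50 171/80
  1133/240 347/100 593/240
  77/18 58/15 79/36

Answer: 713/240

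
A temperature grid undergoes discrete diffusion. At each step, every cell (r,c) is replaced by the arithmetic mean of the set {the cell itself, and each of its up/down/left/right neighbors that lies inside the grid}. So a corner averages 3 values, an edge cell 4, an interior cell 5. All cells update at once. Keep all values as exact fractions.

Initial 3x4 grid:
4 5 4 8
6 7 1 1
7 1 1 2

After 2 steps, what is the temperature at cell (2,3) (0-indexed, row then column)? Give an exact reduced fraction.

Step 1: cell (2,3) = 4/3
Step 2: cell (2,3) = 67/36
Full grid after step 2:
  16/3 37/8 499/120 71/18
  59/12 109/25 311/100 43/15
  44/9 167/48 563/240 67/36

Answer: 67/36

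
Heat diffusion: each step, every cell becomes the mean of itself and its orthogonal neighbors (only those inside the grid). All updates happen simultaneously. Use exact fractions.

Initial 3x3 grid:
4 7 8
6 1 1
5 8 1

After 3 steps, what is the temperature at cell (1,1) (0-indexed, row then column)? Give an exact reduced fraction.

Step 1: cell (1,1) = 23/5
Step 2: cell (1,1) = 201/50
Step 3: cell (1,1) = 13697/3000
Full grid after step 3:
  1367/270 921/200 9731/2160
  2813/600 13697/3000 56387/14400
  10331/2160 59387/14400 4243/1080

Answer: 13697/3000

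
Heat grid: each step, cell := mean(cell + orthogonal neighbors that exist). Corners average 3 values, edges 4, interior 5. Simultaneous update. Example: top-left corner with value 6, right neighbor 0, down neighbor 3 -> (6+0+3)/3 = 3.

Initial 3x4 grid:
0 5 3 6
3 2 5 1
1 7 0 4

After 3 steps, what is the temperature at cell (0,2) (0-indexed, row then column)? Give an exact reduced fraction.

Step 1: cell (0,2) = 19/4
Step 2: cell (0,2) = 767/240
Step 3: cell (0,2) = 26411/7200
Full grid after step 3:
  6379/2160 20911/7200 26411/7200 7217/2160
  18821/7200 20123/6000 6031/2000 87/25
  833/270 2567/900 11993/3600 3101/1080

Answer: 26411/7200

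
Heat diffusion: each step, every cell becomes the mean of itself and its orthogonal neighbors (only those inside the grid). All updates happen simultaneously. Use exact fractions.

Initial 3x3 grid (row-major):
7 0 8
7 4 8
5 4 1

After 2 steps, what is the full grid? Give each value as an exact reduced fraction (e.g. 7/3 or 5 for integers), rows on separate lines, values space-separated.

After step 1:
  14/3 19/4 16/3
  23/4 23/5 21/4
  16/3 7/2 13/3
After step 2:
  91/18 387/80 46/9
  407/80 477/100 1171/240
  175/36 533/120 157/36

Answer: 91/18 387/80 46/9
407/80 477/100 1171/240
175/36 533/120 157/36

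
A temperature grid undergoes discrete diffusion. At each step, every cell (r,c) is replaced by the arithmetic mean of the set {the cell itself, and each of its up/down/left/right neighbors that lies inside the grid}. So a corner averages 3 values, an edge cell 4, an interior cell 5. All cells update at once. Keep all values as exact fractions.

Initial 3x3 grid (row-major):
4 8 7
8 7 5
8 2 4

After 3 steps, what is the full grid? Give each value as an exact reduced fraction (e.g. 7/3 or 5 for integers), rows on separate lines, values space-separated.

After step 1:
  20/3 13/2 20/3
  27/4 6 23/4
  6 21/4 11/3
After step 2:
  239/36 155/24 227/36
  305/48 121/20 265/48
  6 251/48 44/9
After step 3:
  2801/432 9163/1440 2633/432
  18031/2880 2369/400 16391/2880
  211/36 15961/2880 563/108

Answer: 2801/432 9163/1440 2633/432
18031/2880 2369/400 16391/2880
211/36 15961/2880 563/108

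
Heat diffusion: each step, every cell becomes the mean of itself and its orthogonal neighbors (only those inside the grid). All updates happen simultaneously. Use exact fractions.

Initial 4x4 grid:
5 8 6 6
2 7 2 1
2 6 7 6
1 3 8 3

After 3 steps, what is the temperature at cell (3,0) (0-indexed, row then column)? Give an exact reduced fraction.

Step 1: cell (3,0) = 2
Step 2: cell (3,0) = 37/12
Step 3: cell (3,0) = 257/72
Full grid after step 3:
  713/144 523/100 4543/900 2519/540
  10687/2400 9699/2000 7319/1500 8351/1800
  9191/2400 4447/1000 29629/6000 8611/1800
  257/72 3437/800 35149/7200 10963/2160

Answer: 257/72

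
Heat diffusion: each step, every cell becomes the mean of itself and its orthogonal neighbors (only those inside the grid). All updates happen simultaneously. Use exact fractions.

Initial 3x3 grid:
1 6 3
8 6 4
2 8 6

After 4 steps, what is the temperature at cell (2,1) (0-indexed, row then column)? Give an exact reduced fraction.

Step 1: cell (2,1) = 11/2
Step 2: cell (2,1) = 239/40
Step 3: cell (2,1) = 12973/2400
Step 4: cell (2,1) = 262477/48000
Full grid after step 4:
  210361/43200 267521/54000 630433/129600
  499579/96000 916541/180000 4501961/864000
  76637/14400 262477/48000 230761/43200

Answer: 262477/48000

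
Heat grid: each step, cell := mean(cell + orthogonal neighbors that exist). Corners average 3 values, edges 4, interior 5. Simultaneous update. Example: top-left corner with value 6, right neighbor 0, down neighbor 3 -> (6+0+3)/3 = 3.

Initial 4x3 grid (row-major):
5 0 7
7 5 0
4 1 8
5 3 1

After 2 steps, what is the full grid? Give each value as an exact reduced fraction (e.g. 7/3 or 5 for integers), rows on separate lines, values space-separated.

After step 1:
  4 17/4 7/3
  21/4 13/5 5
  17/4 21/5 5/2
  4 5/2 4
After step 2:
  9/2 791/240 139/36
  161/40 213/50 373/120
  177/40 321/100 157/40
  43/12 147/40 3

Answer: 9/2 791/240 139/36
161/40 213/50 373/120
177/40 321/100 157/40
43/12 147/40 3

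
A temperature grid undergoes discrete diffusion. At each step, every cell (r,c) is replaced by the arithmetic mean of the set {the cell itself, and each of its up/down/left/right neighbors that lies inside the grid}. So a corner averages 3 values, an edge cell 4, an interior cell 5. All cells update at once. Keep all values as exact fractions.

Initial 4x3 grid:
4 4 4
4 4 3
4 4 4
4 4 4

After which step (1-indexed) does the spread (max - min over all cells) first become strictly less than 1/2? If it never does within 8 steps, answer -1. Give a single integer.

Answer: 1

Derivation:
Step 1: max=4, min=11/3, spread=1/3
  -> spread < 1/2 first at step 1
Step 2: max=4, min=449/120, spread=31/120
Step 3: max=4, min=4109/1080, spread=211/1080
Step 4: max=7153/1800, min=415103/108000, spread=14077/108000
Step 5: max=428317/108000, min=3747593/972000, spread=5363/48600
Step 6: max=237131/60000, min=112899191/29160000, spread=93859/1166400
Step 7: max=383463533/97200000, min=6788125519/1749600000, spread=4568723/69984000
Step 8: max=11482381111/2916000000, min=408123564371/104976000000, spread=8387449/167961600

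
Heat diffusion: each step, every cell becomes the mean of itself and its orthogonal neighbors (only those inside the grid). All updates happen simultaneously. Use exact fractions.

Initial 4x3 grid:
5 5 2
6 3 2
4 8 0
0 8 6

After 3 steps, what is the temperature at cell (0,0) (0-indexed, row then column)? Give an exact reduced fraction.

Answer: 9743/2160

Derivation:
Step 1: cell (0,0) = 16/3
Step 2: cell (0,0) = 163/36
Step 3: cell (0,0) = 9743/2160
Full grid after step 3:
  9743/2160 55663/14400 1253/360
  1979/450 12571/3000 2771/800
  1853/400 25687/6000 29779/7200
  1651/360 33769/7200 9481/2160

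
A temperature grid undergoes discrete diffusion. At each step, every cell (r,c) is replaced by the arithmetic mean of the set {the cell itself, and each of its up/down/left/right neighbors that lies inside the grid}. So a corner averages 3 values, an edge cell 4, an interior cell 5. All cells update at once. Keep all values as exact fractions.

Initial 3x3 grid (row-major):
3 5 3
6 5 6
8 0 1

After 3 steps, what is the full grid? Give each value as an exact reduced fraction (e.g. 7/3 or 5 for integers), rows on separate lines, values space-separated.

After step 1:
  14/3 4 14/3
  11/2 22/5 15/4
  14/3 7/2 7/3
After step 2:
  85/18 133/30 149/36
  577/120 423/100 303/80
  41/9 149/40 115/36
After step 3:
  5027/1080 3943/900 8899/2160
  32969/7200 25181/6000 18421/4800
  589/135 3141/800 7709/2160

Answer: 5027/1080 3943/900 8899/2160
32969/7200 25181/6000 18421/4800
589/135 3141/800 7709/2160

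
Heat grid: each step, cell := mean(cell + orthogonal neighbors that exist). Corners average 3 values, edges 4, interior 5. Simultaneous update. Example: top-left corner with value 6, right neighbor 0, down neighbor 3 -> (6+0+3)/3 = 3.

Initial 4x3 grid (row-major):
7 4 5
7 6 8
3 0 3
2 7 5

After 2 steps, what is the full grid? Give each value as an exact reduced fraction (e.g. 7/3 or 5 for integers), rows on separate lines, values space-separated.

Answer: 23/4 133/24 50/9
79/16 511/100 121/24
331/80 193/50 183/40
7/2 163/40 25/6

Derivation:
After step 1:
  6 11/2 17/3
  23/4 5 11/2
  3 19/5 4
  4 7/2 5
After step 2:
  23/4 133/24 50/9
  79/16 511/100 121/24
  331/80 193/50 183/40
  7/2 163/40 25/6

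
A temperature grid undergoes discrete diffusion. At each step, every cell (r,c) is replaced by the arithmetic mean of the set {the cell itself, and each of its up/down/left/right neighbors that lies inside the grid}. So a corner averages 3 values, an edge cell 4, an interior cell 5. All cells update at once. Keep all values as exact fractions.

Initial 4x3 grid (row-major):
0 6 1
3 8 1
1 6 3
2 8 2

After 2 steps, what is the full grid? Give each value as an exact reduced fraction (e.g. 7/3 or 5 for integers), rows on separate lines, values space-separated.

Answer: 13/4 853/240 29/9
69/20 4 823/240
223/60 41/10 947/240
67/18 177/40 71/18

Derivation:
After step 1:
  3 15/4 8/3
  3 24/5 13/4
  3 26/5 3
  11/3 9/2 13/3
After step 2:
  13/4 853/240 29/9
  69/20 4 823/240
  223/60 41/10 947/240
  67/18 177/40 71/18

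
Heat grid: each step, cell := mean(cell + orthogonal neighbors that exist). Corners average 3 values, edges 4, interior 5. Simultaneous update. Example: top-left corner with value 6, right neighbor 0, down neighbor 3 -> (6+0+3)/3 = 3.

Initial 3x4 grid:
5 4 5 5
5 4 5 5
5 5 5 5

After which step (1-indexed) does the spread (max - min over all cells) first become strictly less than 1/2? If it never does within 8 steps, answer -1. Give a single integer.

Answer: 2

Derivation:
Step 1: max=5, min=9/2, spread=1/2
Step 2: max=5, min=1111/240, spread=89/240
  -> spread < 1/2 first at step 2
Step 3: max=1187/240, min=631/135, spread=587/2160
Step 4: max=11807/2400, min=608183/129600, spread=5879/25920
Step 5: max=16513/3375, min=36682447/7776000, spread=272701/1555200
Step 6: max=63190753/12960000, min=2208344033/466560000, spread=2660923/18662400
Step 7: max=419985203/86400000, min=132909470947/27993600000, spread=126629393/1119744000
Step 8: max=226289816693/46656000000, min=7992464800073/1679616000000, spread=1231748807/13436928000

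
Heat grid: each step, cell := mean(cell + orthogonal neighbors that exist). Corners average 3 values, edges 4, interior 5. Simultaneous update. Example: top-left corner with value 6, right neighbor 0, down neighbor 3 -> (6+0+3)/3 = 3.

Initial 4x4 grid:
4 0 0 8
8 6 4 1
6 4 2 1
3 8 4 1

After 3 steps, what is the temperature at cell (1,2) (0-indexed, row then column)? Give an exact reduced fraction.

Answer: 1277/400

Derivation:
Step 1: cell (1,2) = 13/5
Step 2: cell (1,2) = 33/10
Step 3: cell (1,2) = 1277/400
Full grid after step 3:
  3013/720 4367/1200 763/240 2047/720
  11249/2400 8139/2000 1277/400 1379/480
  36331/7200 26629/6000 6717/2000 6311/2400
  11227/2160 16163/3600 1371/400 391/144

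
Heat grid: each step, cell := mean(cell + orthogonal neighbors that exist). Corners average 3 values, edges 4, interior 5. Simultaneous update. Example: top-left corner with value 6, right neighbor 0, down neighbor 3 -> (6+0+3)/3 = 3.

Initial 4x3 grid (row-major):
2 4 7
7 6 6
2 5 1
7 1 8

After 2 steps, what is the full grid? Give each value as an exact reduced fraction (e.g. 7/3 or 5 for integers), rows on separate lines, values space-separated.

After step 1:
  13/3 19/4 17/3
  17/4 28/5 5
  21/4 3 5
  10/3 21/4 10/3
After step 2:
  40/9 407/80 185/36
  583/120 113/25 319/60
  95/24 241/50 49/12
  83/18 179/48 163/36

Answer: 40/9 407/80 185/36
583/120 113/25 319/60
95/24 241/50 49/12
83/18 179/48 163/36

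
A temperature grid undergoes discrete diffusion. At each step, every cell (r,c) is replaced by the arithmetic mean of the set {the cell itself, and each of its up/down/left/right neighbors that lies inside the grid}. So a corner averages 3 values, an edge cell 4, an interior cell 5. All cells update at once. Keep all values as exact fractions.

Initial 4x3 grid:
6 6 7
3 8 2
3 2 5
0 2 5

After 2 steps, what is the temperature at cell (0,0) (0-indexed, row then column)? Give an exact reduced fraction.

Answer: 67/12

Derivation:
Step 1: cell (0,0) = 5
Step 2: cell (0,0) = 67/12
Full grid after step 2:
  67/12 419/80 23/4
  81/20 509/100 91/20
  19/6 319/100 17/4
  71/36 143/48 13/4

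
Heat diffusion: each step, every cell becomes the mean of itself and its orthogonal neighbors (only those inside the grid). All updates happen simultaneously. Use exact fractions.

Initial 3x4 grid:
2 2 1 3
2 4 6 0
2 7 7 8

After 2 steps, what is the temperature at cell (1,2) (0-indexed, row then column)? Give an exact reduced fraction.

Step 1: cell (1,2) = 18/5
Step 2: cell (1,2) = 441/100
Full grid after step 2:
  9/4 229/80 611/240 103/36
  371/120 351/100 441/100 851/240
  67/18 149/30 103/20 65/12

Answer: 441/100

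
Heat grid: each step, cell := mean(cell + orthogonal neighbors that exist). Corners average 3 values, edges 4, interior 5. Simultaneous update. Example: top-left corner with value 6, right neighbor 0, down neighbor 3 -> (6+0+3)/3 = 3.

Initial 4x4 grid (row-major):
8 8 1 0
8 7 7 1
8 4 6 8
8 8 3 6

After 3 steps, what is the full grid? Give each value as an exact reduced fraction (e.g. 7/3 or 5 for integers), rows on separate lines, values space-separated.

Answer: 1667/240 3529/600 8017/1800 7369/2160
5657/800 12483/2000 28963/6000 29803/7200
3359/480 12817/2000 33181/6000 35611/7200
4987/720 1529/240 20963/3600 11791/2160

Derivation:
After step 1:
  8 6 4 2/3
  31/4 34/5 22/5 4
  7 33/5 28/5 21/4
  8 23/4 23/4 17/3
After step 2:
  29/4 31/5 113/30 26/9
  591/80 631/100 124/25 859/240
  587/80 127/20 138/25 1231/240
  83/12 261/40 683/120 50/9
After step 3:
  1667/240 3529/600 8017/1800 7369/2160
  5657/800 12483/2000 28963/6000 29803/7200
  3359/480 12817/2000 33181/6000 35611/7200
  4987/720 1529/240 20963/3600 11791/2160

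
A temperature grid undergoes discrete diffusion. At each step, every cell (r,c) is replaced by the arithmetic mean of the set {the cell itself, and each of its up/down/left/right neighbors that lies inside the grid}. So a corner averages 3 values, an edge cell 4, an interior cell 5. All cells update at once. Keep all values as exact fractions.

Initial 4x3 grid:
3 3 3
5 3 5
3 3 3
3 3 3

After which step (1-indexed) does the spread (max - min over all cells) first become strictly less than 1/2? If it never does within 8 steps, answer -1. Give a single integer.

Answer: 3

Derivation:
Step 1: max=19/5, min=3, spread=4/5
Step 2: max=217/60, min=3, spread=37/60
Step 3: max=1897/540, min=113/36, spread=101/270
  -> spread < 1/2 first at step 3
Step 4: max=47051/13500, min=7141/2250, spread=841/2700
Step 5: max=105004/30375, min=261299/81000, spread=11227/48600
Step 6: max=167334341/48600000, min=13139543/4050000, spread=386393/1944000
Step 7: max=1497099481/437400000, min=794441437/243000000, spread=41940559/273375000
Step 8: max=597256076621/174960000000, min=47824281083/14580000000, spread=186917629/1399680000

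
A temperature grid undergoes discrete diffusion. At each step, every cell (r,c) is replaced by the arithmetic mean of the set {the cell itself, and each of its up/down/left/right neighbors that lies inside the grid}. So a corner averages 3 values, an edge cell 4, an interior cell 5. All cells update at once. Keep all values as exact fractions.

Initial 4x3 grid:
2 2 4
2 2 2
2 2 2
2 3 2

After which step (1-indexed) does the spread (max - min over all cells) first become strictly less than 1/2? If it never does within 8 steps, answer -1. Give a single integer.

Answer: 3

Derivation:
Step 1: max=8/3, min=2, spread=2/3
Step 2: max=23/9, min=2, spread=5/9
Step 3: max=257/108, min=947/450, spread=743/2700
  -> spread < 1/2 first at step 3
Step 4: max=151837/64800, min=38587/18000, spread=64619/324000
Step 5: max=8912753/3888000, min=3501917/1620000, spread=2540761/19440000
Step 6: max=530800807/233280000, min=1015757239/466560000, spread=73351/746496
Step 7: max=31591468613/13996800000, min=61205845301/27993600000, spread=79083677/1119744000
Step 8: max=1888101478567/839808000000, min=3679716793759/1679616000000, spread=771889307/13436928000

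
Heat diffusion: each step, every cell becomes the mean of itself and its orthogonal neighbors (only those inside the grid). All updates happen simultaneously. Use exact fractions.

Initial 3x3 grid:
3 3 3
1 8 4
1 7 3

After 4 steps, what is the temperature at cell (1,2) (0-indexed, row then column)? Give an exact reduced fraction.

Step 1: cell (1,2) = 9/2
Step 2: cell (1,2) = 171/40
Step 3: cell (1,2) = 10327/2400
Step 4: cell (1,2) = 199373/48000
Full grid after step 4:
  233921/64800 3266839/864000 521917/129600
  3177839/864000 1431643/360000 199373/48000
  20833/5400 3516589/864000 557267/129600

Answer: 199373/48000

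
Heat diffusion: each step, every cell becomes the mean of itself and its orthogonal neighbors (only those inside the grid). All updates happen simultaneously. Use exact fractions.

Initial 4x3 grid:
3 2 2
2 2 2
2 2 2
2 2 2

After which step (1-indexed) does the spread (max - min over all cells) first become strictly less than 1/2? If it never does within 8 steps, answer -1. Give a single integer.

Step 1: max=7/3, min=2, spread=1/3
  -> spread < 1/2 first at step 1
Step 2: max=41/18, min=2, spread=5/18
Step 3: max=473/216, min=2, spread=41/216
Step 4: max=56057/25920, min=2, spread=4217/25920
Step 5: max=3319549/1555200, min=14479/7200, spread=38417/311040
Step 6: max=197824211/93312000, min=290597/144000, spread=1903471/18662400
Step 7: max=11798429089/5598720000, min=8755759/4320000, spread=18038617/223948800
Step 8: max=705114582851/335923200000, min=790526759/388800000, spread=883978523/13436928000

Answer: 1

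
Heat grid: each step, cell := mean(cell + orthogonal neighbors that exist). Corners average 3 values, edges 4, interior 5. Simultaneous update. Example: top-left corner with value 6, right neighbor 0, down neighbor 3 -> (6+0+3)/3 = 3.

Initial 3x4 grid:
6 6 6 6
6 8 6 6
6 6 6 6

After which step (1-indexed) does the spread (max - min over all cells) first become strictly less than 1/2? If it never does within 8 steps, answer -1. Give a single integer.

Answer: 2

Derivation:
Step 1: max=13/2, min=6, spread=1/2
Step 2: max=323/50, min=6, spread=23/50
  -> spread < 1/2 first at step 2
Step 3: max=15211/2400, min=1213/200, spread=131/480
Step 4: max=136151/21600, min=21991/3600, spread=841/4320
Step 5: max=54382051/8640000, min=4413373/720000, spread=56863/345600
Step 6: max=488094341/77760000, min=39869543/6480000, spread=386393/3110400
Step 7: max=195017723131/31104000000, min=15972358813/2592000000, spread=26795339/248832000
Step 8: max=11681255714129/1866240000000, min=960206149667/155520000000, spread=254051069/2985984000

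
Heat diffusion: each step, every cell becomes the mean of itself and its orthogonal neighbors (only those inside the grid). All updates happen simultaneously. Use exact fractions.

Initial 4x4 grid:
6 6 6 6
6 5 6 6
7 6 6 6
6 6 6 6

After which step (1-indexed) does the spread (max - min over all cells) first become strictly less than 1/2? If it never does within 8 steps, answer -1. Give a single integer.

Step 1: max=19/3, min=23/4, spread=7/12
Step 2: max=223/36, min=587/100, spread=73/225
  -> spread < 1/2 first at step 2
Step 3: max=2653/432, min=14137/2400, spread=5417/21600
Step 4: max=395363/64800, min=9471/1600, spread=943/5184
Step 5: max=11805737/1944000, min=12814609/2160000, spread=2725889/19440000
Step 6: max=353096459/58320000, min=42757829/7200000, spread=67580441/583200000
Step 7: max=2113420693/349920000, min=1155820307/194400000, spread=82360351/874800000
Step 8: max=316468244723/52488000000, min=34702121009/5832000000, spread=2074577821/26244000000

Answer: 2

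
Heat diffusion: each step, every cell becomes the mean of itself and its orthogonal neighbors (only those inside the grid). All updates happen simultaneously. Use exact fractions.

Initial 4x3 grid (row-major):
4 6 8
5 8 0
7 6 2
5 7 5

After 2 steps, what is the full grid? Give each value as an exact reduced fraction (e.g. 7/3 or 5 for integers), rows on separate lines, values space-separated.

Answer: 35/6 127/24 47/9
87/16 28/5 209/48
289/48 103/20 221/48
107/18 91/16 41/9

Derivation:
After step 1:
  5 13/2 14/3
  6 5 9/2
  23/4 6 13/4
  19/3 23/4 14/3
After step 2:
  35/6 127/24 47/9
  87/16 28/5 209/48
  289/48 103/20 221/48
  107/18 91/16 41/9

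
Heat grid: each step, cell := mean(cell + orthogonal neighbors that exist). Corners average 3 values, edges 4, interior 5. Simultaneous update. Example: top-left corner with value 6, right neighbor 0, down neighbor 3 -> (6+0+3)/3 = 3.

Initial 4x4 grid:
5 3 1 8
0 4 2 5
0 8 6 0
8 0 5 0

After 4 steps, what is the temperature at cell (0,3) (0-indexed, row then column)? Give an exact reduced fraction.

Answer: 239167/64800

Derivation:
Step 1: cell (0,3) = 14/3
Step 2: cell (0,3) = 143/36
Step 3: cell (0,3) = 8221/2160
Step 4: cell (0,3) = 239167/64800
Full grid after step 4:
  50029/16200 144059/43200 768607/216000 239167/64800
  141089/43200 75347/22500 128261/36000 380771/108000
  736477/216000 128297/36000 304319/90000 358439/108000
  235387/64800 189103/54000 182257/54000 100667/32400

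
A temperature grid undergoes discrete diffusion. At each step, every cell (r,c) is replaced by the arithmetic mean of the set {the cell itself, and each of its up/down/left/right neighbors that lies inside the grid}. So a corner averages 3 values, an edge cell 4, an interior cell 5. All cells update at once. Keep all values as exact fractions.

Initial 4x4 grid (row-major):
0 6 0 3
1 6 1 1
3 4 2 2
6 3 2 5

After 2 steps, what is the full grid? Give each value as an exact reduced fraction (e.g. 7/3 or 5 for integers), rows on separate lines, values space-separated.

Answer: 47/18 343/120 53/24 67/36
179/60 147/50 241/100 91/48
17/5 333/100 133/50 189/80
15/4 287/80 239/80 17/6

Derivation:
After step 1:
  7/3 3 5/2 4/3
  5/2 18/5 2 7/4
  7/2 18/5 11/5 5/2
  4 15/4 3 3
After step 2:
  47/18 343/120 53/24 67/36
  179/60 147/50 241/100 91/48
  17/5 333/100 133/50 189/80
  15/4 287/80 239/80 17/6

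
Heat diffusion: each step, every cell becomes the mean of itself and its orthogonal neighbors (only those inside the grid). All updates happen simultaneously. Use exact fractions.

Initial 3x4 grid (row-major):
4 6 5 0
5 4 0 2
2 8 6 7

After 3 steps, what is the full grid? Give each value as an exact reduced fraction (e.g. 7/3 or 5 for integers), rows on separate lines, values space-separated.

After step 1:
  5 19/4 11/4 7/3
  15/4 23/5 17/5 9/4
  5 5 21/4 5
After step 2:
  9/2 171/40 397/120 22/9
  367/80 43/10 73/20 779/240
  55/12 397/80 373/80 25/6
After step 3:
  1069/240 983/240 1231/360 6479/2160
  4313/960 871/200 23/6 1945/576
  212/45 2221/480 2093/480 161/40

Answer: 1069/240 983/240 1231/360 6479/2160
4313/960 871/200 23/6 1945/576
212/45 2221/480 2093/480 161/40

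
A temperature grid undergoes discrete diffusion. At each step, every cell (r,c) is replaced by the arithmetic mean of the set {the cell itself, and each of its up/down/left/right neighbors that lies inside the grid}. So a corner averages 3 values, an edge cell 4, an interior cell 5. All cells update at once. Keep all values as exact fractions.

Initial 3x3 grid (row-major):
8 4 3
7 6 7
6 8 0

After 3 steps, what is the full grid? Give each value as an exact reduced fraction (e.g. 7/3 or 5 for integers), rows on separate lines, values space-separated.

After step 1:
  19/3 21/4 14/3
  27/4 32/5 4
  7 5 5
After step 2:
  55/9 453/80 167/36
  1589/240 137/25 301/60
  25/4 117/20 14/3
After step 3:
  3311/540 8757/1600 11029/2160
  88063/14400 2863/500 8911/1800
  4493/720 3337/600 233/45

Answer: 3311/540 8757/1600 11029/2160
88063/14400 2863/500 8911/1800
4493/720 3337/600 233/45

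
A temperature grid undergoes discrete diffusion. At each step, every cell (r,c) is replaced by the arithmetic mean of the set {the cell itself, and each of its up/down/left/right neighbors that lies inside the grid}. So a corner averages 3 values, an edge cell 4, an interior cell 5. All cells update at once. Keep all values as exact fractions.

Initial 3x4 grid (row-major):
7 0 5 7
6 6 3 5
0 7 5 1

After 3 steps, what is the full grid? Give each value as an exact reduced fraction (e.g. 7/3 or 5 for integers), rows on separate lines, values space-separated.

After step 1:
  13/3 9/2 15/4 17/3
  19/4 22/5 24/5 4
  13/3 9/2 4 11/3
After step 2:
  163/36 1019/240 1123/240 161/36
  1069/240 459/100 419/100 68/15
  163/36 517/120 509/120 35/9
After step 3:
  2381/540 32477/7200 31657/7200 9853/2160
  65159/14400 13073/3000 26681/6000 961/225
  9569/2160 15901/3600 7483/1800 4559/1080

Answer: 2381/540 32477/7200 31657/7200 9853/2160
65159/14400 13073/3000 26681/6000 961/225
9569/2160 15901/3600 7483/1800 4559/1080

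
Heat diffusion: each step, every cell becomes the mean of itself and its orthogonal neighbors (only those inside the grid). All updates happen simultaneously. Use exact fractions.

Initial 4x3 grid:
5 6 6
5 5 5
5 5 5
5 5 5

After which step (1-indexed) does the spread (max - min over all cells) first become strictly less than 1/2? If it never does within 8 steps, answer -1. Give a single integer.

Answer: 2

Derivation:
Step 1: max=17/3, min=5, spread=2/3
Step 2: max=197/36, min=5, spread=17/36
  -> spread < 1/2 first at step 2
Step 3: max=11647/2160, min=5, spread=847/2160
Step 4: max=172631/32400, min=1129/225, spread=2011/6480
Step 5: max=20570783/3888000, min=543713/108000, spread=199423/777600
Step 6: max=1227304867/233280000, min=10915249/2160000, spread=1938319/9331200
Step 7: max=73345677053/13996800000, min=985444199/194400000, spread=95747789/559872000
Step 8: max=4386609255127/839808000000, min=59293143941/11664000000, spread=940023131/6718464000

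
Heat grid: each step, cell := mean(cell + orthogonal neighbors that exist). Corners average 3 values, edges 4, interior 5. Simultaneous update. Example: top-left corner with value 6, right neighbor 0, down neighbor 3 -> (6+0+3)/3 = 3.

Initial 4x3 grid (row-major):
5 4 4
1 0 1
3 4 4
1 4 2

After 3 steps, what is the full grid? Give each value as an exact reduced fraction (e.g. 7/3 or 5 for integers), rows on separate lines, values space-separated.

Answer: 1195/432 8081/2880 395/144
1889/720 3109/1200 643/240
1819/720 1073/400 1949/720
1157/432 879/320 1255/432

Derivation:
After step 1:
  10/3 13/4 3
  9/4 2 9/4
  9/4 3 11/4
  8/3 11/4 10/3
After step 2:
  53/18 139/48 17/6
  59/24 51/20 5/2
  61/24 51/20 17/6
  23/9 47/16 53/18
After step 3:
  1195/432 8081/2880 395/144
  1889/720 3109/1200 643/240
  1819/720 1073/400 1949/720
  1157/432 879/320 1255/432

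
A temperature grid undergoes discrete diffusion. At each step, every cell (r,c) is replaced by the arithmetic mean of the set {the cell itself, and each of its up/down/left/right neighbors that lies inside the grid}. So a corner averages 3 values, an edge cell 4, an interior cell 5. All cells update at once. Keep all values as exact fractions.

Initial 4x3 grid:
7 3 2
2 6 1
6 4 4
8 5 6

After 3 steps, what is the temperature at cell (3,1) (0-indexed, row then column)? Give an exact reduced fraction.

Step 1: cell (3,1) = 23/4
Step 2: cell (3,1) = 265/48
Step 3: cell (3,1) = 74119/14400
Full grid after step 3:
  2969/720 9299/2400 389/120
  11149/2400 7847/2000 1479/400
  35987/7200 1796/375 2501/600
  299/54 74119/14400 701/144

Answer: 74119/14400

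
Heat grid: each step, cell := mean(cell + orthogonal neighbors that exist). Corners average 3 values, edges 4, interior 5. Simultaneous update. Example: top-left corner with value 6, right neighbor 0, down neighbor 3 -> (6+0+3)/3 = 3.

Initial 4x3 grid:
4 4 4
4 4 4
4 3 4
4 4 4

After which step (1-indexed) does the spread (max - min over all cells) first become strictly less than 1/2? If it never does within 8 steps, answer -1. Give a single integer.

Answer: 1

Derivation:
Step 1: max=4, min=15/4, spread=1/4
  -> spread < 1/2 first at step 1
Step 2: max=4, min=377/100, spread=23/100
Step 3: max=1587/400, min=18389/4800, spread=131/960
Step 4: max=28409/7200, min=166249/43200, spread=841/8640
Step 5: max=5666627/1440000, min=66577949/17280000, spread=56863/691200
Step 6: max=50850457/12960000, min=600545659/155520000, spread=386393/6220800
Step 7: max=20315641187/5184000000, min=240438276869/62208000000, spread=26795339/497664000
Step 8: max=1217073850333/311040000000, min=14446104285871/3732480000000, spread=254051069/5971968000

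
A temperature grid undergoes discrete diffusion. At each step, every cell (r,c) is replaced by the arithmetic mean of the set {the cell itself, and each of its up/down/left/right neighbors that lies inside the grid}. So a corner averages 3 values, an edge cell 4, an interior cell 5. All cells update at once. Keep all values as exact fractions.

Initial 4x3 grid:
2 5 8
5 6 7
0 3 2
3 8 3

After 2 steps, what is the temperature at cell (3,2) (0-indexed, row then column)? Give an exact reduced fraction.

Answer: 37/9

Derivation:
Step 1: cell (3,2) = 13/3
Step 2: cell (3,2) = 37/9
Full grid after step 2:
  25/6 1267/240 53/9
  19/5 93/20 641/120
  101/30 79/20 529/120
  32/9 321/80 37/9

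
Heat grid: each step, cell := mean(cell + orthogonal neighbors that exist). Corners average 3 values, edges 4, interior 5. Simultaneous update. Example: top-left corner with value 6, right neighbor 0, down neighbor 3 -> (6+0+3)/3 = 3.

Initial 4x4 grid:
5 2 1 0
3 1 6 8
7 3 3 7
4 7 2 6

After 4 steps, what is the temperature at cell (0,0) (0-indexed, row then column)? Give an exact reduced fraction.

Answer: 42997/12960

Derivation:
Step 1: cell (0,0) = 10/3
Step 2: cell (0,0) = 115/36
Step 3: cell (0,0) = 1375/432
Step 4: cell (0,0) = 42997/12960
Full grid after step 4:
  42997/12960 43529/13500 30703/9000 5281/1440
  790019/216000 658943/180000 228281/60000 98743/24000
  303857/72000 248993/60000 263077/60000 329077/72000
  10687/2400 27101/6000 82753/18000 103939/21600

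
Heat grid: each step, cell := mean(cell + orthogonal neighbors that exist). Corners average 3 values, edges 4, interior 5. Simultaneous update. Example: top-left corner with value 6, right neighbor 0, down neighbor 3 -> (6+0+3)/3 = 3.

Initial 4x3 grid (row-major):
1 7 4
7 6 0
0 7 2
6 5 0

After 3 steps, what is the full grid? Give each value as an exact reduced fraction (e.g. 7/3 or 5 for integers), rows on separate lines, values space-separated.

Answer: 137/30 30199/7200 8599/2160
859/200 25507/6000 25699/7200
15647/3600 7549/2000 24719/7200
217/54 9163/2400 1375/432

Derivation:
After step 1:
  5 9/2 11/3
  7/2 27/5 3
  5 4 9/4
  11/3 9/2 7/3
After step 2:
  13/3 557/120 67/18
  189/40 102/25 859/240
  97/24 423/100 139/48
  79/18 29/8 109/36
After step 3:
  137/30 30199/7200 8599/2160
  859/200 25507/6000 25699/7200
  15647/3600 7549/2000 24719/7200
  217/54 9163/2400 1375/432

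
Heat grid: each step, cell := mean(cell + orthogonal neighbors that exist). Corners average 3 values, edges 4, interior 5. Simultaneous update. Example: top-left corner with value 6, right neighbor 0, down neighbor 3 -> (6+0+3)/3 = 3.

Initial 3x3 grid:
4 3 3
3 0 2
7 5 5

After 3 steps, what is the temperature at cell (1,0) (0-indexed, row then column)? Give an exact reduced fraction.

Step 1: cell (1,0) = 7/2
Step 2: cell (1,0) = 433/120
Step 3: cell (1,0) = 25271/7200
Full grid after step 3:
  1709/540 6907/2400 1489/540
  25271/7200 6543/2000 21871/7200
  2837/720 17839/4800 839/240

Answer: 25271/7200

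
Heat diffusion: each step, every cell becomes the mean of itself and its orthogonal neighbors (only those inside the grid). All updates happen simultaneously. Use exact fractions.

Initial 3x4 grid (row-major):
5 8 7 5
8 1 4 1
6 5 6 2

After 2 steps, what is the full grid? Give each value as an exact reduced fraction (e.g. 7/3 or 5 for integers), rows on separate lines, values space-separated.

After step 1:
  7 21/4 6 13/3
  5 26/5 19/5 3
  19/3 9/2 17/4 3
After step 2:
  23/4 469/80 1163/240 40/9
  353/60 19/4 89/20 53/15
  95/18 1217/240 311/80 41/12

Answer: 23/4 469/80 1163/240 40/9
353/60 19/4 89/20 53/15
95/18 1217/240 311/80 41/12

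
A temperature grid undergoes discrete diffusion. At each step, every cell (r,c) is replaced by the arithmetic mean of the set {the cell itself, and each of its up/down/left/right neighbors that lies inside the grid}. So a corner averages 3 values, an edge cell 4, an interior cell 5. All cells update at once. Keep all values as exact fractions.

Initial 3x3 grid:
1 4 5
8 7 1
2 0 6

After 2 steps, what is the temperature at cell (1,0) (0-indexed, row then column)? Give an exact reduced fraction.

Step 1: cell (1,0) = 9/2
Step 2: cell (1,0) = 97/24
Full grid after step 2:
  157/36 191/48 37/9
  97/24 17/4 173/48
  139/36 161/48 65/18

Answer: 97/24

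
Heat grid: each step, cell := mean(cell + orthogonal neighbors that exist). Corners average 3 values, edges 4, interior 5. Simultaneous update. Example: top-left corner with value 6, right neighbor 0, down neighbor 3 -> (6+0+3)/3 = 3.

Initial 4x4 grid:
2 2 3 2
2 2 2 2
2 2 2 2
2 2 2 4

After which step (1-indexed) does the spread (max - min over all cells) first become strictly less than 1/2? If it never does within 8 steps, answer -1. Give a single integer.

Answer: 3

Derivation:
Step 1: max=8/3, min=2, spread=2/3
Step 2: max=23/9, min=2, spread=5/9
Step 3: max=257/108, min=2, spread=41/108
  -> spread < 1/2 first at step 3
Step 4: max=37903/16200, min=18391/9000, spread=5999/20250
Step 5: max=1111141/486000, min=46259/22500, spread=559733/2430000
Step 6: max=16500473/7290000, min=6727021/3240000, spread=5458703/29160000
Step 7: max=195921107/87480000, min=2822527/1350000, spread=65106787/437400000
Step 8: max=456219127/205031250, min=30604480127/14580000000, spread=16539920137/131220000000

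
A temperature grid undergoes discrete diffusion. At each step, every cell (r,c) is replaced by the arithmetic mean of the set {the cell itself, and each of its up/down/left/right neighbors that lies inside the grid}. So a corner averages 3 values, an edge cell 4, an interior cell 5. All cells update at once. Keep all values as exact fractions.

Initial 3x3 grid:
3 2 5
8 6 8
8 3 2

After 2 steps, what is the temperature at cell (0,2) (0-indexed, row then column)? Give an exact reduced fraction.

Step 1: cell (0,2) = 5
Step 2: cell (0,2) = 19/4
Full grid after step 2:
  175/36 281/60 19/4
  1339/240 513/100 1199/240
  52/9 1249/240 43/9

Answer: 19/4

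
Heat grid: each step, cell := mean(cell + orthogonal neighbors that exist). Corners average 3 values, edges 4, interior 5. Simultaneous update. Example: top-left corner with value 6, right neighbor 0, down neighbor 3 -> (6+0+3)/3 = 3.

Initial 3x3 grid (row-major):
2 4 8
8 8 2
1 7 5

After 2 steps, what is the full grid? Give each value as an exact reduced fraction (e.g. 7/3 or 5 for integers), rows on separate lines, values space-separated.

After step 1:
  14/3 11/2 14/3
  19/4 29/5 23/4
  16/3 21/4 14/3
After step 2:
  179/36 619/120 191/36
  411/80 541/100 1253/240
  46/9 421/80 47/9

Answer: 179/36 619/120 191/36
411/80 541/100 1253/240
46/9 421/80 47/9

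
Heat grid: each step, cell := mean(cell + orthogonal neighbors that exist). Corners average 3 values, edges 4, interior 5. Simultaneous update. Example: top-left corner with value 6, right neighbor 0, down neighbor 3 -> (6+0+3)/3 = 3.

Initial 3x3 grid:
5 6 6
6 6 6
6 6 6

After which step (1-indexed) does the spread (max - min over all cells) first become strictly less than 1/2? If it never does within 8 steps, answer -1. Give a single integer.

Answer: 1

Derivation:
Step 1: max=6, min=17/3, spread=1/3
  -> spread < 1/2 first at step 1
Step 2: max=6, min=103/18, spread=5/18
Step 3: max=6, min=1255/216, spread=41/216
Step 4: max=2149/360, min=75629/12960, spread=347/2592
Step 5: max=21443/3600, min=4558663/777600, spread=2921/31104
Step 6: max=2566517/432000, min=274107461/46656000, spread=24611/373248
Step 7: max=57663259/9720000, min=16477437967/2799360000, spread=207329/4478976
Step 8: max=3071598401/518400000, min=989739647549/167961600000, spread=1746635/53747712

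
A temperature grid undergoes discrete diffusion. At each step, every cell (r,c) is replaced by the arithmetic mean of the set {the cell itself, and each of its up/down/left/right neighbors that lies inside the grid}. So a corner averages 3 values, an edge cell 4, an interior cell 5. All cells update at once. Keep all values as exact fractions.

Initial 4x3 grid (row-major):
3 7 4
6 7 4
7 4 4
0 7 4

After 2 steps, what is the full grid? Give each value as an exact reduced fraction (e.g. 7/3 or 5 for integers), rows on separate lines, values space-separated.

Answer: 49/9 1271/240 5
157/30 543/100 387/80
307/60 117/25 391/80
38/9 1153/240 17/4

Derivation:
After step 1:
  16/3 21/4 5
  23/4 28/5 19/4
  17/4 29/5 4
  14/3 15/4 5
After step 2:
  49/9 1271/240 5
  157/30 543/100 387/80
  307/60 117/25 391/80
  38/9 1153/240 17/4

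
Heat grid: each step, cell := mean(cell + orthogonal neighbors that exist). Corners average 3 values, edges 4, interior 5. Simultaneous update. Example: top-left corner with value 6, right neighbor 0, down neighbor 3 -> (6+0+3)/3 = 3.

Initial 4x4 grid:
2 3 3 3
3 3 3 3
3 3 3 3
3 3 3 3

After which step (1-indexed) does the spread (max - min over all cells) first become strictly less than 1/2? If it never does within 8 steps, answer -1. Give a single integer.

Answer: 1

Derivation:
Step 1: max=3, min=8/3, spread=1/3
  -> spread < 1/2 first at step 1
Step 2: max=3, min=49/18, spread=5/18
Step 3: max=3, min=607/216, spread=41/216
Step 4: max=3, min=18397/6480, spread=1043/6480
Step 5: max=3, min=557647/194400, spread=25553/194400
Step 6: max=53921/18000, min=16824541/5832000, spread=645863/5832000
Step 7: max=359029/120000, min=507238309/174960000, spread=16225973/174960000
Step 8: max=161299/54000, min=15268922017/5248800000, spread=409340783/5248800000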